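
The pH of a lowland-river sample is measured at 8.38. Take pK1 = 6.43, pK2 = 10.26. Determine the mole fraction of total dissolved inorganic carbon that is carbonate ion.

α₂ = 0.0129

α₂ = 1 / (1 + [H⁺]/K2 + [H⁺]²/(K1K2)) = 1 / (1 + 10^+1.88 + 10^-0.07)
   = 1 / (1 + 75.858 + 0.85114) = 1/77.709 = 0.01287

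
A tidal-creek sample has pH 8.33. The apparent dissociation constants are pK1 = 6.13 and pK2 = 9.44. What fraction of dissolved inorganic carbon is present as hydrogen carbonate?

α₁ = 1 / (1 + [H⁺]/K1 + K2/[H⁺]) = 1 / (1 + 10^-2.20 + 10^-1.11)
   = 1 / (1 + 0.0063096 + 0.077625) = 1/1.0839 = 0.9226

α₁ = 0.923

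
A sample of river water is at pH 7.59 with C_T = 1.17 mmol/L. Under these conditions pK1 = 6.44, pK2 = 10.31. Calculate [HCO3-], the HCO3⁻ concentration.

[HCO3⁻] = 1.09 mmol/L

α₁ = 1 / (1 + [H⁺]/K1 + K2/[H⁺]) = 1 / (1 + 10^-1.15 + 10^-2.72)
   = 1 / (1 + 0.070795 + 0.0019055) = 1/1.0727 = 0.9322
[HCO3⁻] = α₁ × DIC = 0.9322 × 1.17 = 1.09 mmol/L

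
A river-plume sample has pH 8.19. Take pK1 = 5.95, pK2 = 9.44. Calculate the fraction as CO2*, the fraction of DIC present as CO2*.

α₀ = 1 / (1 + K1/[H⁺] + K1K2/[H⁺]²) = 1 / (1 + 10^+2.24 + 10^+0.99)
   = 1 / (1 + 173.78 + 9.7724) = 1/184.55 = 0.005419

α₀ = 0.00542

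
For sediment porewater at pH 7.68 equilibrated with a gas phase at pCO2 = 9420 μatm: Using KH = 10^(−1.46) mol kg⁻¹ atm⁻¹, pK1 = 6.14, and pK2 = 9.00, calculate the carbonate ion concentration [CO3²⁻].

[CO3²⁻] = 0.542 mmol/kg

[CO2*] = KH · pCO2 = 10^(−1.46) × 9420×10^-6 = 3.266×10^-4 mol/kg
α₀ = 1/(1 + K1/[H⁺] + K1K2/[H⁺]²) = 1/(1 + 10^+1.54 + 10^+0.22) = 0.02679
DIC = [CO2*]/α₀ = 3.266×10^-4 / 0.02679 = 12.19 mmol/kg
[CO3²⁻] = α₂·DIC; α₂ = 0.04445, so [CO3²⁻] = 0.04445 × 12.19 = 0.542 mmol/kg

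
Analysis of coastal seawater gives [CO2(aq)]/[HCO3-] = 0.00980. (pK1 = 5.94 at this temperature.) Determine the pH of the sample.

From K1 = [H⁺][HCO3-]/[CO2(aq)]:  pH = pK1 − log₁₀([CO2(aq)]/[HCO3-])
log₁₀(0.00980) = -2.009
pH = 5.94 − (-2.009) = 7.95

pH = 7.95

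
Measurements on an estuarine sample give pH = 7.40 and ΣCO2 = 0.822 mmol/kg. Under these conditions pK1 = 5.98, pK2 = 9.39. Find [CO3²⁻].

α₂ = 1 / (1 + [H⁺]/K2 + [H⁺]²/(K1K2)) = 1 / (1 + 10^+1.99 + 10^+0.57)
   = 1 / (1 + 97.724 + 3.7154) = 1/102.44 = 0.009762
[CO3²⁻] = α₂ × DIC = 0.009762 × 0.822 = 0.00802 mmol/kg = 8.02 μmol/kg

[CO3²⁻] = 8.02 μmol/kg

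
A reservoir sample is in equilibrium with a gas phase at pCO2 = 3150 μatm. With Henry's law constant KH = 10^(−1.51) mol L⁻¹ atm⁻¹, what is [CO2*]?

[CO2*] = 97.3 μmol/L

KH = 10^(−1.51) = 3.090×10^-2 mol L⁻¹ atm⁻¹
[CO2*] = KH · pCO2 = 3.090×10^-2 × 3150×10^-6 atm = 9.73×10^-5 mol/L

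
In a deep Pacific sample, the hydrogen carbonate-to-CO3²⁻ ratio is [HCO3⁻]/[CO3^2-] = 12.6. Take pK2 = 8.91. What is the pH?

From K2 = [H⁺][CO3^2-]/[HCO3⁻]:  pH = pK2 − log₁₀([HCO3⁻]/[CO3^2-])
log₁₀(12.6) = +1.100
pH = 8.91 − (+1.100) = 7.81

pH = 7.81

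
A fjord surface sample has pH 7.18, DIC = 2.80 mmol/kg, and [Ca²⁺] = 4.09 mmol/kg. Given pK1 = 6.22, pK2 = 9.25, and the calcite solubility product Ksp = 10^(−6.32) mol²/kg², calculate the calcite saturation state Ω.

α₂ = 1 / (1 + [H⁺]/K2 + [H⁺]²/(K1K2)) = 1 / (1 + 10^+2.07 + 10^+1.11)
   = 1 / (1 + 117.49 + 12.882) = 1/131.37 = 0.007612
[CO3²⁻] = α₂ × DIC = 0.007612 × 2.80 = 0.02131 mmol/kg
Ksp = 10^(−6.32) = 4.786×10^-7
Ω = [Ca²⁺][CO3²⁻]/Ksp = (4.09×10^-3)(2.131×10^-5) / 4.786×10^-7 = 0.182

Ω = 0.182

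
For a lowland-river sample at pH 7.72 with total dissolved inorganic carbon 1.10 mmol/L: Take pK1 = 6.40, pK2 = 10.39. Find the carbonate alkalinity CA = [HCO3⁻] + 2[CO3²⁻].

CA = [HCO3⁻] + 2[CO3²⁻] = (α₁ + 2α₂)·DIC
At pH 7.72: [H⁺]/K1 = 10^-1.32 = 0.047863, K2/[H⁺] = 10^-2.67 = 0.0021380
α₁ = 1/(1 + 0.047863 + 0.0021380) = 1/1.0500 = 0.9524; α₂ = α₁·K2/[H⁺] = 0.002036
α₁ + 2α₂ = 0.9565
CA = 0.9565 × 1.10 = 1.05 mmol/L

CA = 1.05 mmol/L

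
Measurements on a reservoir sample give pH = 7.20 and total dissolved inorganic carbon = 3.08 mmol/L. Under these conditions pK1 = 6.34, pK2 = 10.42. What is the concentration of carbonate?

α₂ = 1 / (1 + [H⁺]/K2 + [H⁺]²/(K1K2)) = 1 / (1 + 10^+3.22 + 10^+2.36)
   = 1 / (1 + 1659.6 + 229.09) = 1/1889.7 = 0.0005292
[CO3²⁻] = α₂ × DIC = 0.0005292 × 3.08 = 0.00163 mmol/L = 1.63 μmol/L

[CO3²⁻] = 1.63 μmol/L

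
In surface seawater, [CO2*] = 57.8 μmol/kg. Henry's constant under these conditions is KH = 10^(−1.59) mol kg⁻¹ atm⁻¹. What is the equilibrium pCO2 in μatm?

pCO2 = 2250 μatm

KH = 10^(−1.59) = 2.570×10^-2 mol kg⁻¹ atm⁻¹
pCO2 = [CO2*]/KH = 57.8×10^-6 / 2.570×10^-2 = 2.25×10^-3 atm = 2250 μatm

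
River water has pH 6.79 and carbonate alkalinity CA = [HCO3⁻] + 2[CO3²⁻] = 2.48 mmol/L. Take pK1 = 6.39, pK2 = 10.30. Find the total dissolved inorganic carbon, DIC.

DIC = 3.47 mmol/L

CA = [HCO3⁻] + 2[CO3²⁻] = (α₁ + 2α₂)·DIC
At pH 6.79: [H⁺]/K1 = 10^-0.40 = 0.39811, K2/[H⁺] = 10^-3.51 = 0.00030903
α₁ = 1/(1 + 0.39811 + 0.00030903) = 1/1.3984 = 0.7151; α₂ = α₁·K2/[H⁺] = 0.0002210
α₁ + 2α₂ = 0.7155
DIC = CA / (α₁ + 2α₂) = 2.48 / 0.7155 = 3.47 mmol/L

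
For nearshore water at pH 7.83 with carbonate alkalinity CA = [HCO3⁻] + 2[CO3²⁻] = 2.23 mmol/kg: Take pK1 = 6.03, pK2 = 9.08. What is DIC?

CA = [HCO3⁻] + 2[CO3²⁻] = (α₁ + 2α₂)·DIC
At pH 7.83: [H⁺]/K1 = 10^-1.80 = 0.015849, K2/[H⁺] = 10^-1.25 = 0.056234
α₁ = 1/(1 + 0.015849 + 0.056234) = 1/1.0721 = 0.9328; α₂ = α₁·K2/[H⁺] = 0.05245
α₁ + 2α₂ = 1.0377
DIC = CA / (α₁ + 2α₂) = 2.23 / 1.0377 = 2.15 mmol/kg

DIC = 2.15 mmol/kg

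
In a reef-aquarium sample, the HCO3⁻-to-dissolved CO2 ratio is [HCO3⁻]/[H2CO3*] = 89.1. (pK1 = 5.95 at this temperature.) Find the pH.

From K1 = [H⁺][HCO3⁻]/[H2CO3*]:  pH = pK1 + log₁₀([HCO3⁻]/[H2CO3*])
log₁₀(89.1) = +1.950
pH = 5.95 + (+1.950) = 7.90

pH = 7.90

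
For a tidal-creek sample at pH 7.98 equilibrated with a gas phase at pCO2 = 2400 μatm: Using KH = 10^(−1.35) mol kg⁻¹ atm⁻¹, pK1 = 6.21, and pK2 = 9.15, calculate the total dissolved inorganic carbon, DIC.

[CO2*] = KH · pCO2 = 10^(−1.35) × 2400×10^-6 = 1.072×10^-4 mol/kg
α₀ = 1/(1 + K1/[H⁺] + K1K2/[H⁺]²) = 1/(1 + 10^+1.77 + 10^+0.60) = 0.01566
DIC = [CO2*]/α₀ = 1.072×10^-4 / 0.01566 = 6.85 mmol/kg

DIC = 6.85 mmol/kg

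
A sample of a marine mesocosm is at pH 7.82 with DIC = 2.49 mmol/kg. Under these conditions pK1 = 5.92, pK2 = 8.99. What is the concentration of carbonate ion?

[CO3²⁻] = 0.156 mmol/kg

α₂ = 1 / (1 + [H⁺]/K2 + [H⁺]²/(K1K2)) = 1 / (1 + 10^+1.17 + 10^-0.73)
   = 1 / (1 + 14.791 + 0.18621) = 1/15.977 = 0.06259
[CO3²⁻] = α₂ × DIC = 0.06259 × 2.49 = 0.156 mmol/kg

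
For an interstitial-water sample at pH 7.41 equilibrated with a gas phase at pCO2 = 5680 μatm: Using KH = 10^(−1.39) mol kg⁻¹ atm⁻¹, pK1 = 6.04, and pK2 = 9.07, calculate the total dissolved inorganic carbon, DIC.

[CO2*] = KH · pCO2 = 10^(−1.39) × 5680×10^-6 = 2.314×10^-4 mol/kg
α₀ = 1/(1 + K1/[H⁺] + K1K2/[H⁺]²) = 1/(1 + 10^+1.37 + 10^-0.29) = 0.04007
DIC = [CO2*]/α₀ = 2.314×10^-4 / 0.04007 = 5.77 mmol/kg

DIC = 5.77 mmol/kg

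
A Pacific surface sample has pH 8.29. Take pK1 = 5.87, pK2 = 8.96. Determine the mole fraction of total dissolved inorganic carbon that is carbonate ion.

α₂ = 1 / (1 + [H⁺]/K2 + [H⁺]²/(K1K2)) = 1 / (1 + 10^+0.67 + 10^-1.75)
   = 1 / (1 + 4.6774 + 0.017783) = 1/5.6951 = 0.1756

α₂ = 0.176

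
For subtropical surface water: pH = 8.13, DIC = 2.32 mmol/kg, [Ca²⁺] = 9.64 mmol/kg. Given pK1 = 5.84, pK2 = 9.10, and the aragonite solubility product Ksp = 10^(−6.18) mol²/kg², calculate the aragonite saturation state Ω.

Ω = 3.26

α₂ = 1 / (1 + [H⁺]/K2 + [H⁺]²/(K1K2)) = 1 / (1 + 10^+0.97 + 10^-1.32)
   = 1 / (1 + 9.3325 + 0.047863) = 1/10.380 = 0.09634
[CO3²⁻] = α₂ × DIC = 0.09634 × 2.32 = 0.2235 mmol/kg
Ksp = 10^(−6.18) = 6.607×10^-7
Ω = [Ca²⁺][CO3²⁻]/Ksp = (9.64×10^-3)(2.235×10^-4) / 6.607×10^-7 = 3.26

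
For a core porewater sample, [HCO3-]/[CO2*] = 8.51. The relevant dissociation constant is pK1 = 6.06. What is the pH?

From K1 = [H⁺][HCO3-]/[CO2*]:  pH = pK1 + log₁₀([HCO3-]/[CO2*])
log₁₀(8.51) = +0.930
pH = 6.06 + (+0.930) = 6.99

pH = 6.99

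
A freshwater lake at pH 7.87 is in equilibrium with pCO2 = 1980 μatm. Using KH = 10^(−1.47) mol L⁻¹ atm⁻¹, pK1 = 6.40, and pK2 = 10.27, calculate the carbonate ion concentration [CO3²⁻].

[CO3²⁻] = 7.88 μmol/L

[CO2*] = KH · pCO2 = 10^(−1.47) × 1980×10^-6 = 6.709×10^-5 mol/L
α₀ = 1/(1 + K1/[H⁺] + K1K2/[H⁺]²) = 1/(1 + 10^+1.47 + 10^-0.93) = 0.03265
DIC = [CO2*]/α₀ = 6.709×10^-5 / 0.03265 = 2.055 mmol/L
[CO3²⁻] = α₂·DIC; α₂ = 0.003836, so [CO3²⁻] = 0.003836 × 2.055 = 0.00788 mmol/L = 7.88 μmol/L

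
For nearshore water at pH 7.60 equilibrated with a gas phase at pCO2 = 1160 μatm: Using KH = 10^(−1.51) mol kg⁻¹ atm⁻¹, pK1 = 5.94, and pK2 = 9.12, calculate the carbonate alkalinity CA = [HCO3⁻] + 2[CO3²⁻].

[CO2*] = KH · pCO2 = 10^(−1.51) × 1160×10^-6 = 3.585×10^-5 mol/kg
α₀ = 1/(1 + K1/[H⁺] + K1K2/[H⁺]²) = 1/(1 + 10^+1.66 + 10^+0.14) = 0.02079
DIC = [CO2*]/α₀ = 3.585×10^-5 / 0.02079 = 1.724 mmol/kg
CA = (α₁ + 2α₂)·DIC = (0.9505 + 2×0.02870) × 1.724 = 1.74 mmol/kg

CA = 1.74 mmol/kg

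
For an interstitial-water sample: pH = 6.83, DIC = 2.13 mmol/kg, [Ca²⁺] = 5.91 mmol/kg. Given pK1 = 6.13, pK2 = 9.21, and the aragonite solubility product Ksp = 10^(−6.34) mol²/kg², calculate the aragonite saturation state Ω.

Ω = 0.0954

α₂ = 1 / (1 + [H⁺]/K2 + [H⁺]²/(K1K2)) = 1 / (1 + 10^+2.38 + 10^+1.68)
   = 1 / (1 + 239.88 + 47.863) = 1/288.75 = 0.003463
[CO3²⁻] = α₂ × DIC = 0.003463 × 2.13 = 0.007377 mmol/kg = 7.377 μmol/kg
Ksp = 10^(−6.34) = 4.571×10^-7
Ω = [Ca²⁺][CO3²⁻]/Ksp = (5.91×10^-3)(7.377×10^-6) / 4.571×10^-7 = 0.0954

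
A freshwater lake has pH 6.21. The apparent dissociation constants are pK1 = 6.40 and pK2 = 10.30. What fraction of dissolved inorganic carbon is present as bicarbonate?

α₁ = 1 / (1 + [H⁺]/K1 + K2/[H⁺]) = 1 / (1 + 10^+0.19 + 10^-4.09)
   = 1 / (1 + 1.5488 + 8.1283×10^-5) = 1/2.5489 = 0.3923

α₁ = 0.392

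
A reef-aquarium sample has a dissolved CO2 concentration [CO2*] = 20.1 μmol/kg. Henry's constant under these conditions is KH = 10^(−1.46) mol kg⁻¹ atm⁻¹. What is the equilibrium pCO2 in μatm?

pCO2 = 580 μatm

KH = 10^(−1.46) = 3.467×10^-2 mol kg⁻¹ atm⁻¹
pCO2 = [CO2*]/KH = 20.1×10^-6 / 3.467×10^-2 = 5.80×10^-4 atm = 580 μatm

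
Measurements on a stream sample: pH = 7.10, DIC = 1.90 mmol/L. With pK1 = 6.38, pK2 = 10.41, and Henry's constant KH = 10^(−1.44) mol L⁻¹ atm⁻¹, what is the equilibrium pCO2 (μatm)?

α₀ = 1 / (1 + K1/[H⁺] + K1K2/[H⁺]²) = 1 / (1 + 10^+0.72 + 10^-2.59)
   = 1 / (1 + 5.2481 + 0.0025704) = 1/6.2506 = 0.1600
[CO2*] = α₀ × DIC = 0.1600 × 1.90 = 0.3040 mmol/L
pCO2 = [CO2*]/KH = 3.040×10^-4 / 3.631×10^-2 = 8370 μatm

pCO2 = 8370 μatm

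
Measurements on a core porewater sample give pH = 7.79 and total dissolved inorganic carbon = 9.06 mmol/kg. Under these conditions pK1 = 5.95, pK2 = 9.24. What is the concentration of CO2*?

α₀ = 1 / (1 + K1/[H⁺] + K1K2/[H⁺]²) = 1 / (1 + 10^+1.84 + 10^+0.39)
   = 1 / (1 + 69.183 + 2.4547) = 1/72.638 = 0.01377
[CO2*] = α₀ × DIC = 0.01377 × 9.06 = 0.125 mmol/kg

[CO2*] = 0.125 mmol/kg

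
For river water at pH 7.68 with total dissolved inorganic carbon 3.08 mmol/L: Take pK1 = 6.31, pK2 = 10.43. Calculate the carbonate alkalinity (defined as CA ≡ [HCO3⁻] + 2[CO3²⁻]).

CA = [HCO3⁻] + 2[CO3²⁻] = (α₁ + 2α₂)·DIC
At pH 7.68: [H⁺]/K1 = 10^-1.37 = 0.042658, K2/[H⁺] = 10^-2.75 = 0.0017783
α₁ = 1/(1 + 0.042658 + 0.0017783) = 1/1.0444 = 0.9575; α₂ = α₁·K2/[H⁺] = 0.001703
α₁ + 2α₂ = 0.9609
CA = 0.9609 × 3.08 = 2.96 mmol/L

CA = 2.96 mmol/L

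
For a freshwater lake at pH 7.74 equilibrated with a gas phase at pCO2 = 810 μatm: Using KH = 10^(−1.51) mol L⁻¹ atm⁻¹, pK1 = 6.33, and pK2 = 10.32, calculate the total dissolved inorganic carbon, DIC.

[CO2*] = KH · pCO2 = 10^(−1.51) × 810×10^-6 = 2.503×10^-5 mol/L
α₀ = 1/(1 + K1/[H⁺] + K1K2/[H⁺]²) = 1/(1 + 10^+1.41 + 10^-1.17) = 0.03735
DIC = [CO2*]/α₀ = 2.503×10^-5 / 0.03735 = 0.670 mmol/L

DIC = 0.670 mmol/L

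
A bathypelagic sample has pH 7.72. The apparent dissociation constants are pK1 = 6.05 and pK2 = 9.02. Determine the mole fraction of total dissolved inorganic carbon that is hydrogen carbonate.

α₁ = 0.933

α₁ = 1 / (1 + [H⁺]/K1 + K2/[H⁺]) = 1 / (1 + 10^-1.67 + 10^-1.30)
   = 1 / (1 + 0.021380 + 0.050119) = 1/1.0715 = 0.9333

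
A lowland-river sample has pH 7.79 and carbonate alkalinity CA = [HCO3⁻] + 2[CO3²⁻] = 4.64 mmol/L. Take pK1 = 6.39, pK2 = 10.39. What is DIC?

DIC = 4.81 mmol/L

CA = [HCO3⁻] + 2[CO3²⁻] = (α₁ + 2α₂)·DIC
At pH 7.79: [H⁺]/K1 = 10^-1.40 = 0.039811, K2/[H⁺] = 10^-2.60 = 0.0025119
α₁ = 1/(1 + 0.039811 + 0.0025119) = 1/1.0423 = 0.9594; α₂ = α₁·K2/[H⁺] = 0.002410
α₁ + 2α₂ = 0.9642
DIC = CA / (α₁ + 2α₂) = 4.64 / 0.9642 = 4.81 mmol/L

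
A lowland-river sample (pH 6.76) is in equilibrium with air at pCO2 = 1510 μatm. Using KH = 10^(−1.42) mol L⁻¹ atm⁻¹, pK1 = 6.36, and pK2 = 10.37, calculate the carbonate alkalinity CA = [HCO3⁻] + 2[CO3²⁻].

CA = 0.144 mmol/L

[CO2*] = KH · pCO2 = 10^(−1.42) × 1510×10^-6 = 5.741×10^-5 mol/L
α₀ = 1/(1 + K1/[H⁺] + K1K2/[H⁺]²) = 1/(1 + 10^+0.40 + 10^-3.21) = 0.2847
DIC = [CO2*]/α₀ = 5.741×10^-5 / 0.2847 = 0.2016 mmol/L
CA = (α₁ + 2α₂)·DIC = (0.7151 + 2×0.0001755) × 0.2016 = 0.144 mmol/L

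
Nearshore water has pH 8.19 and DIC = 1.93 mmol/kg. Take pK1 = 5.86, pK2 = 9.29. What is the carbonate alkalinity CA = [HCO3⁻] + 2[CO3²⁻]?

CA = [HCO3⁻] + 2[CO3²⁻] = (α₁ + 2α₂)·DIC
At pH 8.19: [H⁺]/K1 = 10^-2.33 = 0.0046774, K2/[H⁺] = 10^-1.10 = 0.079433
α₁ = 1/(1 + 0.0046774 + 0.079433) = 1/1.0841 = 0.9224; α₂ = α₁·K2/[H⁺] = 0.07327
α₁ + 2α₂ = 1.0690
CA = 1.0690 × 1.93 = 2.06 mmol/kg

CA = 2.06 mmol/kg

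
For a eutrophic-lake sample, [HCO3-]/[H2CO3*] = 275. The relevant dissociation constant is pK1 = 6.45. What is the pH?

pH = 8.89

From K1 = [H⁺][HCO3-]/[H2CO3*]:  pH = pK1 + log₁₀([HCO3-]/[H2CO3*])
log₁₀(275) = +2.439
pH = 6.45 + (+2.439) = 8.89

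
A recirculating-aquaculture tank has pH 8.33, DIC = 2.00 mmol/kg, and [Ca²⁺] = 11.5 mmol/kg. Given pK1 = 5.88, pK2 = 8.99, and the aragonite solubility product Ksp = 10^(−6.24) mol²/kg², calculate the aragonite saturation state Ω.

α₂ = 1 / (1 + [H⁺]/K2 + [H⁺]²/(K1K2)) = 1 / (1 + 10^+0.66 + 10^-1.79)
   = 1 / (1 + 4.5709 + 0.016218) = 1/5.5871 = 0.1790
[CO3²⁻] = α₂ × DIC = 0.1790 × 2.00 = 0.3580 mmol/kg
Ksp = 10^(−6.24) = 5.754×10^-7
Ω = [Ca²⁺][CO3²⁻]/Ksp = (11.5×10^-3)(3.580×10^-4) / 5.754×10^-7 = 7.15

Ω = 7.15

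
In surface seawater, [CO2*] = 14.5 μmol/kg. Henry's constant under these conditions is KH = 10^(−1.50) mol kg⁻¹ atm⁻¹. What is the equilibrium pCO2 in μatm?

KH = 10^(−1.50) = 3.162×10^-2 mol kg⁻¹ atm⁻¹
pCO2 = [CO2*]/KH = 14.5×10^-6 / 3.162×10^-2 = 4.59×10^-4 atm = 459 μatm

pCO2 = 459 μatm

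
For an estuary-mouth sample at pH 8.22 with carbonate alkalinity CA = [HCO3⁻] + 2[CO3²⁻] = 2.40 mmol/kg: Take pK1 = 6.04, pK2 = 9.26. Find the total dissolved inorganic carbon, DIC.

DIC = 2.23 mmol/kg

CA = [HCO3⁻] + 2[CO3²⁻] = (α₁ + 2α₂)·DIC
At pH 8.22: [H⁺]/K1 = 10^-2.18 = 0.0066069, K2/[H⁺] = 10^-1.04 = 0.091201
α₁ = 1/(1 + 0.0066069 + 0.091201) = 1/1.0978 = 0.9109; α₂ = α₁·K2/[H⁺] = 0.08308
α₁ + 2α₂ = 1.0771
DIC = CA / (α₁ + 2α₂) = 2.40 / 1.0771 = 2.23 mmol/kg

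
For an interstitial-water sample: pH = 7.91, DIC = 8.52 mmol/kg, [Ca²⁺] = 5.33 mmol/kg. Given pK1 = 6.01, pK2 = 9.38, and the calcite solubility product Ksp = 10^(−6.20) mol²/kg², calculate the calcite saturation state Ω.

Ω = 2.33

α₂ = 1 / (1 + [H⁺]/K2 + [H⁺]²/(K1K2)) = 1 / (1 + 10^+1.47 + 10^-0.43)
   = 1 / (1 + 29.512 + 0.37154) = 1/30.884 = 0.03238
[CO3²⁻] = α₂ × DIC = 0.03238 × 8.52 = 0.2759 mmol/kg
Ksp = 10^(−6.20) = 6.310×10^-7
Ω = [Ca²⁺][CO3²⁻]/Ksp = (5.33×10^-3)(2.759×10^-4) / 6.310×10^-7 = 2.33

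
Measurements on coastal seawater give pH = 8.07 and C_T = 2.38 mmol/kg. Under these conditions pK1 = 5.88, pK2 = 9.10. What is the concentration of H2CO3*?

α₀ = 1 / (1 + K1/[H⁺] + K1K2/[H⁺]²) = 1 / (1 + 10^+2.19 + 10^+1.16)
   = 1 / (1 + 154.88 + 14.454) = 1/170.34 = 0.005871
[CO2*] = α₀ × DIC = 0.005871 × 2.38 = 0.0140 mmol/kg = 14.0 μmol/kg

[CO2*] = 14.0 μmol/kg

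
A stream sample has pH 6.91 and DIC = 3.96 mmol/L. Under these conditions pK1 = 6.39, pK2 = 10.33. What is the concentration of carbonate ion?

α₂ = 1 / (1 + [H⁺]/K2 + [H⁺]²/(K1K2)) = 1 / (1 + 10^+3.42 + 10^+2.90)
   = 1 / (1 + 2630.3 + 794.33) = 1/3425.6 = 0.0002919
[CO3²⁻] = α₂ × DIC = 0.0002919 × 3.96 = 0.00116 mmol/L = 1.16 μmol/L

[CO3²⁻] = 1.16 μmol/L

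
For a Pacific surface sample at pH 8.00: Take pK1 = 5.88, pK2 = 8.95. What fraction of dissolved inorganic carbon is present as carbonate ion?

α₂ = 0.100

α₂ = 1 / (1 + [H⁺]/K2 + [H⁺]²/(K1K2)) = 1 / (1 + 10^+0.95 + 10^-1.17)
   = 1 / (1 + 8.9125 + 0.067608) = 1/9.9801 = 0.1002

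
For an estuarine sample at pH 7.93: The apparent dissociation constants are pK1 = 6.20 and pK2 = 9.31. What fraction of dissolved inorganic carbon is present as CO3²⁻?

α₂ = 0.0393

α₂ = 1 / (1 + [H⁺]/K2 + [H⁺]²/(K1K2)) = 1 / (1 + 10^+1.38 + 10^-0.35)
   = 1 / (1 + 23.988 + 0.44668) = 1/25.435 = 0.03932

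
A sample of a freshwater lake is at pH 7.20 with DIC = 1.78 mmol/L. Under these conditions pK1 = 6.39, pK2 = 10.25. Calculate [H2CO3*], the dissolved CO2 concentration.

[CO2*] = 0.239 mmol/L

α₀ = 1 / (1 + K1/[H⁺] + K1K2/[H⁺]²) = 1 / (1 + 10^+0.81 + 10^-2.24)
   = 1 / (1 + 6.4565 + 0.0057544) = 1/7.4623 = 0.1340
[CO2*] = α₀ × DIC = 0.1340 × 1.78 = 0.239 mmol/L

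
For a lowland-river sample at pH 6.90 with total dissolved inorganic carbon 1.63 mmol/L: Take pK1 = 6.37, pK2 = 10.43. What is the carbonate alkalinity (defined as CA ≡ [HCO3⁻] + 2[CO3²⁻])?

CA = [HCO3⁻] + 2[CO3²⁻] = (α₁ + 2α₂)·DIC
At pH 6.90: [H⁺]/K1 = 10^-0.53 = 0.29512, K2/[H⁺] = 10^-3.53 = 0.00029512
α₁ = 1/(1 + 0.29512 + 0.00029512) = 1/1.2954 = 0.7720; α₂ = α₁·K2/[H⁺] = 0.0002278
α₁ + 2α₂ = 0.7724
CA = 0.7724 × 1.63 = 1.26 mmol/L

CA = 1.26 mmol/L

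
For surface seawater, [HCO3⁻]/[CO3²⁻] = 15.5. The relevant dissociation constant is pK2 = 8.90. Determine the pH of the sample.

pH = 7.71

From K2 = [H⁺][CO3²⁻]/[HCO3⁻]:  pH = pK2 − log₁₀([HCO3⁻]/[CO3²⁻])
log₁₀(15.5) = +1.190
pH = 8.90 − (+1.190) = 7.71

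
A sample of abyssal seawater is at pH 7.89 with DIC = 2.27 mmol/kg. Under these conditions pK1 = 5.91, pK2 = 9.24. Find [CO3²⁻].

α₂ = 1 / (1 + [H⁺]/K2 + [H⁺]²/(K1K2)) = 1 / (1 + 10^+1.35 + 10^-0.63)
   = 1 / (1 + 22.387 + 0.23442) = 1/23.622 = 0.04233
[CO3²⁻] = α₂ × DIC = 0.04233 × 2.27 = 0.0961 mmol/kg

[CO3²⁻] = 0.0961 mmol/kg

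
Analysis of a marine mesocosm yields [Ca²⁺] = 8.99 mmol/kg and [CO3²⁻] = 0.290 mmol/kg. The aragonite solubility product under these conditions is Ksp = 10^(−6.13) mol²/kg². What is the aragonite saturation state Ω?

Ksp = 10^(−6.13) = 7.413×10^-7
Ω = [Ca²⁺][CO3²⁻]/Ksp = (8.99×10^-3)(0.290×10^-3) / 7.413×10^-7 = 3.52

Ω = 3.52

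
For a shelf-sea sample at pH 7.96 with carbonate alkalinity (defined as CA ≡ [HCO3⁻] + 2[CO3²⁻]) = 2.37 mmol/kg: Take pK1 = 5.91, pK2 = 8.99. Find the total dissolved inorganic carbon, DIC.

DIC = 2.20 mmol/kg

CA = [HCO3⁻] + 2[CO3²⁻] = (α₁ + 2α₂)·DIC
At pH 7.96: [H⁺]/K1 = 10^-2.05 = 0.0089125, K2/[H⁺] = 10^-1.03 = 0.093325
α₁ = 1/(1 + 0.0089125 + 0.093325) = 1/1.1022 = 0.9072; α₂ = α₁·K2/[H⁺] = 0.08467
α₁ + 2α₂ = 1.0766
DIC = CA / (α₁ + 2α₂) = 2.37 / 1.0766 = 2.20 mmol/kg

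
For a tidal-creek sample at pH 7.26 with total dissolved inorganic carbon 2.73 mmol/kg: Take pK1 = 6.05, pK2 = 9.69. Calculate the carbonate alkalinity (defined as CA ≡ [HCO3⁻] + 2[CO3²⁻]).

CA = [HCO3⁻] + 2[CO3²⁻] = (α₁ + 2α₂)·DIC
At pH 7.26: [H⁺]/K1 = 10^-1.21 = 0.061660, K2/[H⁺] = 10^-2.43 = 0.0037154
α₁ = 1/(1 + 0.061660 + 0.0037154) = 1/1.0654 = 0.9386; α₂ = α₁·K2/[H⁺] = 0.003487
α₁ + 2α₂ = 0.9456
CA = 0.9456 × 2.73 = 2.58 mmol/kg

CA = 2.58 mmol/kg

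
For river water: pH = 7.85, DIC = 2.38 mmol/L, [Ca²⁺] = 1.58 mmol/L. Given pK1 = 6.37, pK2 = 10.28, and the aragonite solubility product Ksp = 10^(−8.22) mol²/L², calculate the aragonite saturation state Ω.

Ω = 2.24

α₂ = 1 / (1 + [H⁺]/K2 + [H⁺]²/(K1K2)) = 1 / (1 + 10^+2.43 + 10^+0.95)
   = 1 / (1 + 269.15 + 8.9125) = 1/279.07 = 0.003583
[CO3²⁻] = α₂ × DIC = 0.003583 × 2.38 = 0.008528 mmol/L = 8.528 μmol/L
Ksp = 10^(−8.22) = 6.026×10^-9
Ω = [Ca²⁺][CO3²⁻]/Ksp = (1.58×10^-3)(8.528×10^-6) / 6.026×10^-9 = 2.24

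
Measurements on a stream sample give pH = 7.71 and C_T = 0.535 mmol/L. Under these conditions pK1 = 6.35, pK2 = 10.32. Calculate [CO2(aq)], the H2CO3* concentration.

[CO2*] = 0.0223 mmol/L

α₀ = 1 / (1 + K1/[H⁺] + K1K2/[H⁺]²) = 1 / (1 + 10^+1.36 + 10^-1.25)
   = 1 / (1 + 22.909 + 0.056234) = 1/23.965 = 0.04173
[CO2*] = α₀ × DIC = 0.04173 × 0.535 = 0.0223 mmol/L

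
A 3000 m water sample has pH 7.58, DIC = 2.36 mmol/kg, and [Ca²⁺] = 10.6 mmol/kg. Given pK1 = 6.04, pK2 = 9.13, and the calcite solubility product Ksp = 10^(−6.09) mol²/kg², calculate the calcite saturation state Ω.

Ω = 0.821

α₂ = 1 / (1 + [H⁺]/K2 + [H⁺]²/(K1K2)) = 1 / (1 + 10^+1.55 + 10^+0.01)
   = 1 / (1 + 35.481 + 1.0233) = 1/37.505 = 0.02666
[CO3²⁻] = α₂ × DIC = 0.02666 × 2.36 = 0.06293 mmol/kg
Ksp = 10^(−6.09) = 8.128×10^-7
Ω = [Ca²⁺][CO3²⁻]/Ksp = (10.6×10^-3)(6.293×10^-5) / 8.128×10^-7 = 0.821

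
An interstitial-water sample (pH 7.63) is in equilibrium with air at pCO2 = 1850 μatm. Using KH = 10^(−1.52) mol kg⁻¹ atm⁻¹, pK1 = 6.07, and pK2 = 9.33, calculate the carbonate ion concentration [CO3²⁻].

[CO2*] = KH · pCO2 = 10^(−1.52) × 1850×10^-6 = 5.587×10^-5 mol/kg
α₀ = 1/(1 + K1/[H⁺] + K1K2/[H⁺]²) = 1/(1 + 10^+1.56 + 10^-0.14) = 0.02629
DIC = [CO2*]/α₀ = 5.587×10^-5 / 0.02629 = 2.125 mmol/kg
[CO3²⁻] = α₂·DIC; α₂ = 0.01905, so [CO3²⁻] = 0.01905 × 2.125 = 0.0405 mmol/kg

[CO3²⁻] = 0.0405 mmol/kg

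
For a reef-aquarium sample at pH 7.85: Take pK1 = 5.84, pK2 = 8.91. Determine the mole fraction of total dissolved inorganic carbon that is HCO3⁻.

α₁ = 1 / (1 + [H⁺]/K1 + K2/[H⁺]) = 1 / (1 + 10^-2.01 + 10^-1.06)
   = 1 / (1 + 0.0097724 + 0.087096) = 1/1.0969 = 0.9117

α₁ = 0.912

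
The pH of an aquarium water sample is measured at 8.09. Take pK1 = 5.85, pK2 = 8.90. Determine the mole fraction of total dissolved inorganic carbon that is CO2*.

α₀ = 0.00496

α₀ = 1 / (1 + K1/[H⁺] + K1K2/[H⁺]²) = 1 / (1 + 10^+2.24 + 10^+1.43)
   = 1 / (1 + 173.78 + 26.915) = 1/201.70 = 0.004958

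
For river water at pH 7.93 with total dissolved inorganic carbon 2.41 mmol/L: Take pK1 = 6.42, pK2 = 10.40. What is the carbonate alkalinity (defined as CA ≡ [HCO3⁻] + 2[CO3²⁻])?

CA = 2.35 mmol/L

CA = [HCO3⁻] + 2[CO3²⁻] = (α₁ + 2α₂)·DIC
At pH 7.93: [H⁺]/K1 = 10^-1.51 = 0.030903, K2/[H⁺] = 10^-2.47 = 0.0033884
α₁ = 1/(1 + 0.030903 + 0.0033884) = 1/1.0343 = 0.9668; α₂ = α₁·K2/[H⁺] = 0.003276
α₁ + 2α₂ = 0.9734
CA = 0.9734 × 2.41 = 2.35 mmol/L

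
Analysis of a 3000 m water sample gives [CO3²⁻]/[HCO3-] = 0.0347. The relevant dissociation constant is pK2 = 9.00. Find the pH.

pH = 7.54

From K2 = [H⁺][CO3²⁻]/[HCO3-]:  pH = pK2 + log₁₀([CO3²⁻]/[HCO3-])
log₁₀(0.0347) = -1.460
pH = 9.00 + (-1.460) = 7.54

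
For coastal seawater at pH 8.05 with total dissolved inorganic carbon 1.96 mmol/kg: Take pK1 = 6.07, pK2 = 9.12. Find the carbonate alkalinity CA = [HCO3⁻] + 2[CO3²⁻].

CA = [HCO3⁻] + 2[CO3²⁻] = (α₁ + 2α₂)·DIC
At pH 8.05: [H⁺]/K1 = 10^-1.98 = 0.010471, K2/[H⁺] = 10^-1.07 = 0.085114
α₁ = 1/(1 + 0.010471 + 0.085114) = 1/1.0956 = 0.9128; α₂ = α₁·K2/[H⁺] = 0.07769
α₁ + 2α₂ = 1.0681
CA = 1.0681 × 1.96 = 2.09 mmol/kg

CA = 2.09 mmol/kg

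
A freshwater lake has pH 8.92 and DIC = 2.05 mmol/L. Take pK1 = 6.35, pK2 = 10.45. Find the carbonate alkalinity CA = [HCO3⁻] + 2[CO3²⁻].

CA = 2.10 mmol/L

CA = [HCO3⁻] + 2[CO3²⁻] = (α₁ + 2α₂)·DIC
At pH 8.92: [H⁺]/K1 = 10^-2.57 = 0.0026915, K2/[H⁺] = 10^-1.53 = 0.029512
α₁ = 1/(1 + 0.0026915 + 0.029512) = 1/1.0322 = 0.9688; α₂ = α₁·K2/[H⁺] = 0.02859
α₁ + 2α₂ = 1.0260
CA = 1.0260 × 2.05 = 2.10 mmol/L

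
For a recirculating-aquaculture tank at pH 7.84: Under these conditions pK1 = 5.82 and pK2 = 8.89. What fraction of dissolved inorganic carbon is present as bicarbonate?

α₁ = 0.910

α₁ = 1 / (1 + [H⁺]/K1 + K2/[H⁺]) = 1 / (1 + 10^-2.02 + 10^-1.05)
   = 1 / (1 + 0.0095499 + 0.089125) = 1/1.0987 = 0.9102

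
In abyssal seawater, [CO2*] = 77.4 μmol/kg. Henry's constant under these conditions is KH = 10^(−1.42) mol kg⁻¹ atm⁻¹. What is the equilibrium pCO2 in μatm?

pCO2 = 2040 μatm

KH = 10^(−1.42) = 3.802×10^-2 mol kg⁻¹ atm⁻¹
pCO2 = [CO2*]/KH = 77.4×10^-6 / 3.802×10^-2 = 2.04×10^-3 atm = 2040 μatm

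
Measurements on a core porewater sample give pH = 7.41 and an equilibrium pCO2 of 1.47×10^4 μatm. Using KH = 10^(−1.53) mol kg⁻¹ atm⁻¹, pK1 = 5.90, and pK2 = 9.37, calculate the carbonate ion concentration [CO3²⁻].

[CO3²⁻] = 0.154 mmol/kg

[CO2*] = KH · pCO2 = 10^(−1.53) × 1.47×10^4×10^-6 = 4.338×10^-4 mol/kg
α₀ = 1/(1 + K1/[H⁺] + K1K2/[H⁺]²) = 1/(1 + 10^+1.51 + 10^-0.45) = 0.02966
DIC = [CO2*]/α₀ = 4.338×10^-4 / 0.02966 = 14.63 mmol/kg
[CO3²⁻] = α₂·DIC; α₂ = 0.01052, so [CO3²⁻] = 0.01052 × 14.63 = 0.154 mmol/kg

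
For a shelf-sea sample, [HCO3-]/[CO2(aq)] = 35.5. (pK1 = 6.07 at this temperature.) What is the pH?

From K1 = [H⁺][HCO3-]/[CO2(aq)]:  pH = pK1 + log₁₀([HCO3-]/[CO2(aq)])
log₁₀(35.5) = +1.550
pH = 6.07 + (+1.550) = 7.62

pH = 7.62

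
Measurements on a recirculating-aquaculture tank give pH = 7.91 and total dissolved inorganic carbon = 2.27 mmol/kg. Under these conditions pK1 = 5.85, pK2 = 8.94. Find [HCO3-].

[HCO3⁻] = 2.06 mmol/kg

α₁ = 1 / (1 + [H⁺]/K1 + K2/[H⁺]) = 1 / (1 + 10^-2.06 + 10^-1.03)
   = 1 / (1 + 0.0087096 + 0.093325) = 1/1.1020 = 0.9074
[HCO3⁻] = α₁ × DIC = 0.9074 × 2.27 = 2.06 mmol/kg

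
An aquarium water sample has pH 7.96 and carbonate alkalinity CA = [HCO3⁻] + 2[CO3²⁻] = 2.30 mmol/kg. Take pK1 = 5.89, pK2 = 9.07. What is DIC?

CA = [HCO3⁻] + 2[CO3²⁻] = (α₁ + 2α₂)·DIC
At pH 7.96: [H⁺]/K1 = 10^-2.07 = 0.0085114, K2/[H⁺] = 10^-1.11 = 0.077625
α₁ = 1/(1 + 0.0085114 + 0.077625) = 1/1.0861 = 0.9207; α₂ = α₁·K2/[H⁺] = 0.07147
α₁ + 2α₂ = 1.0636
DIC = CA / (α₁ + 2α₂) = 2.30 / 1.0636 = 2.16 mmol/kg

DIC = 2.16 mmol/kg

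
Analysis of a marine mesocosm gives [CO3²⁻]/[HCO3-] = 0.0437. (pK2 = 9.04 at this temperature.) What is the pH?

From K2 = [H⁺][CO3²⁻]/[HCO3-]:  pH = pK2 + log₁₀([CO3²⁻]/[HCO3-])
log₁₀(0.0437) = -1.360
pH = 9.04 + (-1.360) = 7.68

pH = 7.68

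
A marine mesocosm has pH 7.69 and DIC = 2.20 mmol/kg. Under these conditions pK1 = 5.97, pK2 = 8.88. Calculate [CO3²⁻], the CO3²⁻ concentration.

α₂ = 1 / (1 + [H⁺]/K2 + [H⁺]²/(K1K2)) = 1 / (1 + 10^+1.19 + 10^-0.53)
   = 1 / (1 + 15.488 + 0.29512) = 1/16.783 = 0.05958
[CO3²⁻] = α₂ × DIC = 0.05958 × 2.20 = 0.131 mmol/kg

[CO3²⁻] = 0.131 mmol/kg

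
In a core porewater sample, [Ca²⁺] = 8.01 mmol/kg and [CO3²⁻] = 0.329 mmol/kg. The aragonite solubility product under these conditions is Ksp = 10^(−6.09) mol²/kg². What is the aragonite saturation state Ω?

Ω = 3.24

Ksp = 10^(−6.09) = 8.128×10^-7
Ω = [Ca²⁺][CO3²⁻]/Ksp = (8.01×10^-3)(0.329×10^-3) / 8.128×10^-7 = 3.24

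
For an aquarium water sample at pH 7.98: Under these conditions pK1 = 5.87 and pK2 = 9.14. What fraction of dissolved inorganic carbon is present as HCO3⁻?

α₁ = 0.929

α₁ = 1 / (1 + [H⁺]/K1 + K2/[H⁺]) = 1 / (1 + 10^-2.11 + 10^-1.16)
   = 1 / (1 + 0.0077625 + 0.069183) = 1/1.0769 = 0.9286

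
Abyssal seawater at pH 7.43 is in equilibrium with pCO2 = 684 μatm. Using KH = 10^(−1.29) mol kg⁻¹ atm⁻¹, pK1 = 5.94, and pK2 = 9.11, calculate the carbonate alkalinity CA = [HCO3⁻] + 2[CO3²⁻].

[CO2*] = KH · pCO2 = 10^(−1.29) × 684×10^-6 = 3.508×10^-5 mol/kg
α₀ = 1/(1 + K1/[H⁺] + K1K2/[H⁺]²) = 1/(1 + 10^+1.49 + 10^-0.19) = 0.03072
DIC = [CO2*]/α₀ = 3.508×10^-5 / 0.03072 = 1.142 mmol/kg
CA = (α₁ + 2α₂)·DIC = (0.9494 + 2×0.01984) × 1.142 = 1.13 mmol/kg

CA = 1.13 mmol/kg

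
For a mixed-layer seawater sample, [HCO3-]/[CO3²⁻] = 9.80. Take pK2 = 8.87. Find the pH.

pH = 7.88

From K2 = [H⁺][CO3²⁻]/[HCO3-]:  pH = pK2 − log₁₀([HCO3-]/[CO3²⁻])
log₁₀(9.80) = +0.991
pH = 8.87 − (+0.991) = 7.88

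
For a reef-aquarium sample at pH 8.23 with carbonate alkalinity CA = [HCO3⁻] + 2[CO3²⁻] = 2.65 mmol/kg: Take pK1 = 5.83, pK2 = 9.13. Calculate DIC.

CA = [HCO3⁻] + 2[CO3²⁻] = (α₁ + 2α₂)·DIC
At pH 8.23: [H⁺]/K1 = 10^-2.40 = 0.0039811, K2/[H⁺] = 10^-0.90 = 0.12589
α₁ = 1/(1 + 0.0039811 + 0.12589) = 1/1.1299 = 0.8851; α₂ = α₁·K2/[H⁺] = 0.1114
α₁ + 2α₂ = 1.1079
DIC = CA / (α₁ + 2α₂) = 2.65 / 1.1079 = 2.39 mmol/kg

DIC = 2.39 mmol/kg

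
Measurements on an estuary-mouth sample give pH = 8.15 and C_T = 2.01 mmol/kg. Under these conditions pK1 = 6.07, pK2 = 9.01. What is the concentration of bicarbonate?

α₁ = 1 / (1 + [H⁺]/K1 + K2/[H⁺]) = 1 / (1 + 10^-2.08 + 10^-0.86)
   = 1 / (1 + 0.0083176 + 0.13804) = 1/1.1464 = 0.8723
[HCO3⁻] = α₁ × DIC = 0.8723 × 2.01 = 1.75 mmol/kg

[HCO3⁻] = 1.75 mmol/kg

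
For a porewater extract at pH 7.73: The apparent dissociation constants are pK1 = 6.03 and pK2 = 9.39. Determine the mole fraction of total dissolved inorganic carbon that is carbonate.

α₂ = 1 / (1 + [H⁺]/K2 + [H⁺]²/(K1K2)) = 1 / (1 + 10^+1.66 + 10^-0.04)
   = 1 / (1 + 45.709 + 0.91201) = 1/47.621 = 0.02100

α₂ = 0.0210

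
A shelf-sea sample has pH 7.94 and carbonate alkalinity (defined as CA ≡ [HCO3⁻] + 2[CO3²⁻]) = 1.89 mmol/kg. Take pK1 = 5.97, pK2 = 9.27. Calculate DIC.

CA = [HCO3⁻] + 2[CO3²⁻] = (α₁ + 2α₂)·DIC
At pH 7.94: [H⁺]/K1 = 10^-1.97 = 0.010715, K2/[H⁺] = 10^-1.33 = 0.046774
α₁ = 1/(1 + 0.010715 + 0.046774) = 1/1.0575 = 0.9456; α₂ = α₁·K2/[H⁺] = 0.04423
α₁ + 2α₂ = 1.0341
DIC = CA / (α₁ + 2α₂) = 1.89 / 1.0341 = 1.83 mmol/kg

DIC = 1.83 mmol/kg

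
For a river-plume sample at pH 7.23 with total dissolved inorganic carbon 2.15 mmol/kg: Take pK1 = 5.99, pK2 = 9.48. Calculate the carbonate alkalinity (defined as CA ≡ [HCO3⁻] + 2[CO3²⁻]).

CA = 2.05 mmol/kg

CA = [HCO3⁻] + 2[CO3²⁻] = (α₁ + 2α₂)·DIC
At pH 7.23: [H⁺]/K1 = 10^-1.24 = 0.057544, K2/[H⁺] = 10^-2.25 = 0.0056234
α₁ = 1/(1 + 0.057544 + 0.0056234) = 1/1.0632 = 0.9406; α₂ = α₁·K2/[H⁺] = 0.005289
α₁ + 2α₂ = 0.9512
CA = 0.9512 × 2.15 = 2.05 mmol/kg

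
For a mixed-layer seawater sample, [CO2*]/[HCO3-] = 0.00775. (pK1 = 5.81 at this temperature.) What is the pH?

From K1 = [H⁺][HCO3-]/[CO2*]:  pH = pK1 − log₁₀([CO2*]/[HCO3-])
log₁₀(0.00775) = -2.111
pH = 5.81 − (-2.111) = 7.92

pH = 7.92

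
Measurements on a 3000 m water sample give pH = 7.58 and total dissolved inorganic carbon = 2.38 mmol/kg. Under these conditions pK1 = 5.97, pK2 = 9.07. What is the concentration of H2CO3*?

α₀ = 1 / (1 + K1/[H⁺] + K1K2/[H⁺]²) = 1 / (1 + 10^+1.61 + 10^+0.12)
   = 1 / (1 + 40.738 + 1.3183) = 1/43.056 = 0.02323
[CO2*] = α₀ × DIC = 0.02323 × 2.38 = 0.0553 mmol/kg

[CO2*] = 0.0553 mmol/kg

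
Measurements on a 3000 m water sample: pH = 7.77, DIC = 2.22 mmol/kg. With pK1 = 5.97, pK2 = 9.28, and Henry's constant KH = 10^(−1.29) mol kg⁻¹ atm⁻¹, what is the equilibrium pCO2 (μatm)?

pCO2 = 655 μatm

α₀ = 1 / (1 + K1/[H⁺] + K1K2/[H⁺]²) = 1 / (1 + 10^+1.80 + 10^+0.29)
   = 1 / (1 + 63.096 + 1.9498) = 1/66.046 = 0.01514
[CO2*] = α₀ × DIC = 0.01514 × 2.22 = 0.03361 mmol/kg
pCO2 = [CO2*]/KH = 3.361×10^-5 / 5.129×10^-2 = 655 μatm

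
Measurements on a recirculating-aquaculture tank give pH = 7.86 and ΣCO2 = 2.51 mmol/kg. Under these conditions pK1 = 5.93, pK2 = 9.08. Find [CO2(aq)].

[CO2*] = 0.0275 mmol/kg

α₀ = 1 / (1 + K1/[H⁺] + K1K2/[H⁺]²) = 1 / (1 + 10^+1.93 + 10^+0.71)
   = 1 / (1 + 85.114 + 5.1286) = 1/91.242 = 0.01096
[CO2*] = α₀ × DIC = 0.01096 × 2.51 = 0.0275 mmol/kg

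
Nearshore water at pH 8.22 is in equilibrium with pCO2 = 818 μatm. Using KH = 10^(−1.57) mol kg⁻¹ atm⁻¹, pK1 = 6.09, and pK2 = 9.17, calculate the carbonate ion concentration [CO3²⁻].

[CO2*] = KH · pCO2 = 10^(−1.57) × 818×10^-6 = 2.202×10^-5 mol/kg
α₀ = 1/(1 + K1/[H⁺] + K1K2/[H⁺]²) = 1/(1 + 10^+2.13 + 10^+1.18) = 0.006621
DIC = [CO2*]/α₀ = 2.202×10^-5 / 0.006621 = 3.325 mmol/kg
[CO3²⁻] = α₂·DIC; α₂ = 0.1002, so [CO3²⁻] = 0.1002 × 3.325 = 0.333 mmol/kg

[CO3²⁻] = 0.333 mmol/kg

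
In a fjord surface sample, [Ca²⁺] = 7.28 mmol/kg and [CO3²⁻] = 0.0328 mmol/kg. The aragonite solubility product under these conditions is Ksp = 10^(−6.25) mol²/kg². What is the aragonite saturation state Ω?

Ksp = 10^(−6.25) = 5.623×10^-7
Ω = [Ca²⁺][CO3²⁻]/Ksp = (7.28×10^-3)(0.0328×10^-3) / 5.623×10^-7 = 0.425

Ω = 0.425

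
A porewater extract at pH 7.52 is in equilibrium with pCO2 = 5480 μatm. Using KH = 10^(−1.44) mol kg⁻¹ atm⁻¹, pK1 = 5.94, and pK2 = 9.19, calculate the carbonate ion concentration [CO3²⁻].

[CO2*] = KH · pCO2 = 10^(−1.44) × 5480×10^-6 = 1.990×10^-4 mol/kg
α₀ = 1/(1 + K1/[H⁺] + K1K2/[H⁺]²) = 1/(1 + 10^+1.58 + 10^-0.09) = 0.02511
DIC = [CO2*]/α₀ = 1.990×10^-4 / 0.02511 = 7.925 mmol/kg
[CO3²⁻] = α₂·DIC; α₂ = 0.02041, so [CO3²⁻] = 0.02041 × 7.925 = 0.162 mmol/kg

[CO3²⁻] = 0.162 mmol/kg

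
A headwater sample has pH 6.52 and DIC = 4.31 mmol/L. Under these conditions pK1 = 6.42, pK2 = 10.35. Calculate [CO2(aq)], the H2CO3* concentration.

[CO2*] = 1.91 mmol/L

α₀ = 1 / (1 + K1/[H⁺] + K1K2/[H⁺]²) = 1 / (1 + 10^+0.10 + 10^-3.73)
   = 1 / (1 + 1.2589 + 0.00018621) = 1/2.2591 = 0.4427
[CO2*] = α₀ × DIC = 0.4427 × 4.31 = 1.91 mmol/L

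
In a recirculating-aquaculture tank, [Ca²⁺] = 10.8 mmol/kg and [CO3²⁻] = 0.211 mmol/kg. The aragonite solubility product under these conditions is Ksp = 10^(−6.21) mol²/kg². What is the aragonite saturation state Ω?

Ksp = 10^(−6.21) = 6.166×10^-7
Ω = [Ca²⁺][CO3²⁻]/Ksp = (10.8×10^-3)(0.211×10^-3) / 6.166×10^-7 = 3.70

Ω = 3.70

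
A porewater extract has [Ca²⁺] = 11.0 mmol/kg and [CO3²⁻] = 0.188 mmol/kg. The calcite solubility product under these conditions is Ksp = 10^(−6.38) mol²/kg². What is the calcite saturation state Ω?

Ksp = 10^(−6.38) = 4.169×10^-7
Ω = [Ca²⁺][CO3²⁻]/Ksp = (11.0×10^-3)(0.188×10^-3) / 4.169×10^-7 = 4.96

Ω = 4.96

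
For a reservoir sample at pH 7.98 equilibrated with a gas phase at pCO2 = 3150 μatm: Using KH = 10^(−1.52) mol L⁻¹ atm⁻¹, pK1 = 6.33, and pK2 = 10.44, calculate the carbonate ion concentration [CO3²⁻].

[CO2*] = KH · pCO2 = 10^(−1.52) × 3150×10^-6 = 9.513×10^-5 mol/L
α₀ = 1/(1 + K1/[H⁺] + K1K2/[H⁺]²) = 1/(1 + 10^+1.65 + 10^-0.81) = 0.02182
DIC = [CO2*]/α₀ = 9.513×10^-5 / 0.02182 = 4.359 mmol/L
[CO3²⁻] = α₂·DIC; α₂ = 0.003380, so [CO3²⁻] = 0.003380 × 4.359 = 0.0147 mmol/L = 14.7 μmol/L

[CO3²⁻] = 14.7 μmol/L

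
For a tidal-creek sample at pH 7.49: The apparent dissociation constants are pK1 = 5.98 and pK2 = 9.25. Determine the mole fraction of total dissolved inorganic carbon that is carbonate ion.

α₂ = 1 / (1 + [H⁺]/K2 + [H⁺]²/(K1K2)) = 1 / (1 + 10^+1.76 + 10^+0.25)
   = 1 / (1 + 57.544 + 1.7783) = 1/60.322 = 0.01658

α₂ = 0.0166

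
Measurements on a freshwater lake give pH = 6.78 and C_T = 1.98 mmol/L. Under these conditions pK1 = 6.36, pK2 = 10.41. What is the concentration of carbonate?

α₂ = 1 / (1 + [H⁺]/K2 + [H⁺]²/(K1K2)) = 1 / (1 + 10^+3.63 + 10^+3.21)
   = 1 / (1 + 4265.8 + 1621.8) = 1/5888.6 = 0.0001698
[CO3²⁻] = α₂ × DIC = 0.0001698 × 1.98 = 0.000336 mmol/L = 0.336 μmol/L

[CO3²⁻] = 0.336 μmol/L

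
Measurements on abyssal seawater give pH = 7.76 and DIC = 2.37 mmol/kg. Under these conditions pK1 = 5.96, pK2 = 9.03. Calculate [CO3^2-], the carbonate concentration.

α₂ = 1 / (1 + [H⁺]/K2 + [H⁺]²/(K1K2)) = 1 / (1 + 10^+1.27 + 10^-0.53)
   = 1 / (1 + 18.621 + 0.29512) = 1/19.916 = 0.05021
[CO3²⁻] = α₂ × DIC = 0.05021 × 2.37 = 0.119 mmol/kg

[CO3²⁻] = 0.119 mmol/kg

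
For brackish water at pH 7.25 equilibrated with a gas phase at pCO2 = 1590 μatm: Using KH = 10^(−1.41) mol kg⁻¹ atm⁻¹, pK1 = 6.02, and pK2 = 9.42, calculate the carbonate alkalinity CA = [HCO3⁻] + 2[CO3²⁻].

[CO2*] = KH · pCO2 = 10^(−1.41) × 1590×10^-6 = 6.186×10^-5 mol/kg
α₀ = 1/(1 + K1/[H⁺] + K1K2/[H⁺]²) = 1/(1 + 10^+1.23 + 10^-0.94) = 0.05526
DIC = [CO2*]/α₀ = 6.186×10^-5 / 0.05526 = 1.119 mmol/kg
CA = (α₁ + 2α₂)·DIC = (0.9384 + 2×0.006344) × 1.119 = 1.06 mmol/kg

CA = 1.06 mmol/kg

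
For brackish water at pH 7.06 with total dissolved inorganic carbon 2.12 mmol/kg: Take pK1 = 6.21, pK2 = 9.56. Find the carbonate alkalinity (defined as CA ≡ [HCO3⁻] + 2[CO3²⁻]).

CA = [HCO3⁻] + 2[CO3²⁻] = (α₁ + 2α₂)·DIC
At pH 7.06: [H⁺]/K1 = 10^-0.85 = 0.14125, K2/[H⁺] = 10^-2.50 = 0.0031623
α₁ = 1/(1 + 0.14125 + 0.0031623) = 1/1.1444 = 0.8738; α₂ = α₁·K2/[H⁺] = 0.002763
α₁ + 2α₂ = 0.8793
CA = 0.8793 × 2.12 = 1.86 mmol/kg

CA = 1.86 mmol/kg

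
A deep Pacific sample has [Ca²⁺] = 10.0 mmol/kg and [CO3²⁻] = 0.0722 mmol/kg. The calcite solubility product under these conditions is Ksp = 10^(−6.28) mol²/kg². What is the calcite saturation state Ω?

Ω = 1.38

Ksp = 10^(−6.28) = 5.248×10^-7
Ω = [Ca²⁺][CO3²⁻]/Ksp = (10.0×10^-3)(0.0722×10^-3) / 5.248×10^-7 = 1.38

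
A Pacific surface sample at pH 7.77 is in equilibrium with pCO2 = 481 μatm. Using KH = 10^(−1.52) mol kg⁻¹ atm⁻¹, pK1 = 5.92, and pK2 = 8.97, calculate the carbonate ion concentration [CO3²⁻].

[CO3²⁻] = 0.0649 mmol/kg

[CO2*] = KH · pCO2 = 10^(−1.52) × 481×10^-6 = 1.453×10^-5 mol/kg
α₀ = 1/(1 + K1/[H⁺] + K1K2/[H⁺]²) = 1/(1 + 10^+1.85 + 10^+0.65) = 0.01311
DIC = [CO2*]/α₀ = 1.453×10^-5 / 0.01311 = 1.108 mmol/kg
[CO3²⁻] = α₂·DIC; α₂ = 0.05857, so [CO3²⁻] = 0.05857 × 1.108 = 0.0649 mmol/kg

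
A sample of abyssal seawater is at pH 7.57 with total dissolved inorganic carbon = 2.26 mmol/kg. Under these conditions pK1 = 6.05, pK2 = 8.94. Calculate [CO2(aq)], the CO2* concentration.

α₀ = 1 / (1 + K1/[H⁺] + K1K2/[H⁺]²) = 1 / (1 + 10^+1.52 + 10^+0.15)
   = 1 / (1 + 33.113 + 1.4125) = 1/35.526 = 0.02815
[CO2*] = α₀ × DIC = 0.02815 × 2.26 = 0.0636 mmol/kg

[CO2*] = 0.0636 mmol/kg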